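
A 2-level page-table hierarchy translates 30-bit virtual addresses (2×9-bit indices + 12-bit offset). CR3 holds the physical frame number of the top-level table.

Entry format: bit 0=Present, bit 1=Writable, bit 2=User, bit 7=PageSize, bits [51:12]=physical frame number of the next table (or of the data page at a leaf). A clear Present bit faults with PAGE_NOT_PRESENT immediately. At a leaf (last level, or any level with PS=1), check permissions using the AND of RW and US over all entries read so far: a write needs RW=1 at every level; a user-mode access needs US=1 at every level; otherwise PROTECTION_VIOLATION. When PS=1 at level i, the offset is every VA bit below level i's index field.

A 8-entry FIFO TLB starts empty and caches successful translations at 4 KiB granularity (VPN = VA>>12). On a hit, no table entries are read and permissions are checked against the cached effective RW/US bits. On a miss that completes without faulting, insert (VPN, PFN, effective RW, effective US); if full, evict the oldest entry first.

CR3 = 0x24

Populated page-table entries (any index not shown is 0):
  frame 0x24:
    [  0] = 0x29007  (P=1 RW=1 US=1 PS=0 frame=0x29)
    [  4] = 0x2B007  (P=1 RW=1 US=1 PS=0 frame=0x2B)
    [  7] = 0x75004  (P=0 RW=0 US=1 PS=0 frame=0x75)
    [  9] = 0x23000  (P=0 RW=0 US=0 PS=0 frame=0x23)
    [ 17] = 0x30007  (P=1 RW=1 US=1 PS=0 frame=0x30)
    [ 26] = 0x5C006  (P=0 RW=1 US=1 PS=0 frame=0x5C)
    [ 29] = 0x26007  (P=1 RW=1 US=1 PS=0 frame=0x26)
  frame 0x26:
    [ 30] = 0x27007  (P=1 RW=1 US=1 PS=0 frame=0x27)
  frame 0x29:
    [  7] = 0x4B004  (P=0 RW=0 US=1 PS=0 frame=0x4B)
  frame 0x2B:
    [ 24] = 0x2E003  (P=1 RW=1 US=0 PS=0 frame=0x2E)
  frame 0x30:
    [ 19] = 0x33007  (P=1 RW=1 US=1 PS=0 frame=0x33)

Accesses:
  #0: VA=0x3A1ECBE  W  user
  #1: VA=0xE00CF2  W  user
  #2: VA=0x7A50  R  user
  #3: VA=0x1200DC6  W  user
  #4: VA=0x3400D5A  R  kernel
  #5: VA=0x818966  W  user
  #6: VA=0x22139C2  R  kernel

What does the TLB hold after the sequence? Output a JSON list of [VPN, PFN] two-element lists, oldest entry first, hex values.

Per-access translation:
#0 VA=0x3A1ECBE (w,user):
  lvl0: tbl 0x24, slot 29 ⇒ 0x26007 (P1/RW1/US1/PS0)
  lvl1: tbl 0x26, slot 30 ⇒ 0x27007 (P1/RW1/US1/PS0)
  ✓ 0x27CBE  — 2 lookups
#1 VA=0xE00CF2 (w,user):
  lvl0: tbl 0x24, slot 7 ⇒ 0x75004 (P0/RW0/US1/PS0)
  ✗ PAGE_NOT_PRESENT  [1 reads]
#2 VA=0x7A50 (r,user):
  lvl0: tbl 0x24, slot 0 ⇒ 0x29007 (P1/RW1/US1/PS0)
  lvl1: tbl 0x29, slot 7 ⇒ 0x4B004 (P0/RW0/US1/PS0)
  ✗ PAGE_NOT_PRESENT  [2 reads]
#3 VA=0x1200DC6 (w,user):
  lvl0: tbl 0x24, slot 9 ⇒ 0x23000 (P0/RW0/US0/PS0)
  ✗ PAGE_NOT_PRESENT  [1 reads]
#4 VA=0x3400D5A (r,kernel):
  lvl0: tbl 0x24, slot 26 ⇒ 0x5C006 (P0/RW1/US1/PS0)
  ✗ PAGE_NOT_PRESENT  [1 reads]
#5 VA=0x818966 (w,user):
  lvl0: tbl 0x24, slot 4 ⇒ 0x2B007 (P1/RW1/US1/PS0)
  lvl1: tbl 0x2B, slot 24 ⇒ 0x2E003 (P1/RW1/US0/PS0)
  ✗ PROTECTION_VIOLATION  [2 reads]
#6 VA=0x22139C2 (r,kernel):
  lvl0: tbl 0x24, slot 17 ⇒ 0x30007 (P1/RW1/US1/PS0)
  lvl1: tbl 0x30, slot 19 ⇒ 0x33007 (P1/RW1/US1/PS0)
  ✓ 0x339C2  — 2 lookups

TLB: [["0x3A1E", "0x27"], ["0x2213", "0x33"]]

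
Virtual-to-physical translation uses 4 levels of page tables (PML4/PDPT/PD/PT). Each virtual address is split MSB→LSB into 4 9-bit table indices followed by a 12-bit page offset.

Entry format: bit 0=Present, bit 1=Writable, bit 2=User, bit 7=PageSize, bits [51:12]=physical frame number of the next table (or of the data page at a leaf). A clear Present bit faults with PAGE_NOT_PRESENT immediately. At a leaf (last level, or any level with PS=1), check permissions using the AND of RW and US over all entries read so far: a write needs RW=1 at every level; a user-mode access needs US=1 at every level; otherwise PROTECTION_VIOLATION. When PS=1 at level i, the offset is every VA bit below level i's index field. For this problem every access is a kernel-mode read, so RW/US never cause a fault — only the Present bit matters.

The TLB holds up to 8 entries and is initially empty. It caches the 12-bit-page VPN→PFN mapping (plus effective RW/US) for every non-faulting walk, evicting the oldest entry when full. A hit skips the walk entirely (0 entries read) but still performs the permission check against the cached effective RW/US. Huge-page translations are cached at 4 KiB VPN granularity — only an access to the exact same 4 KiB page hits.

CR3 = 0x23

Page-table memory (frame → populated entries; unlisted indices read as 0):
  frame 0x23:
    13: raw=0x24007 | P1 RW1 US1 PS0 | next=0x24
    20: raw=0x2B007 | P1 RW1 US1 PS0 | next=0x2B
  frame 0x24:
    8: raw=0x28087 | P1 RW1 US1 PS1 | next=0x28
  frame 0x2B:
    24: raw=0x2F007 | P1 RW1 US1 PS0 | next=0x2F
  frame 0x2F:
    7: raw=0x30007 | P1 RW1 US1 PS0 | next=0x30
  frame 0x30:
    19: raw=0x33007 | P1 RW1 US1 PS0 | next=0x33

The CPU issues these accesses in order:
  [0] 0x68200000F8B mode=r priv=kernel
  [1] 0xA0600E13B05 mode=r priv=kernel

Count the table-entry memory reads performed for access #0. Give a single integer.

Walk each access:
#0 VA=0x68200000F8B (r,kernel):
  lvl0: tbl 0x23, slot 13 ⇒ 0x24007 (P1/RW1/US1/PS0)
  lvl1: tbl 0x24, slot 8 ⇒ 0x28087 (P1/RW1/US1/PS1)
  ⇒ phys 0x28F8B (huge @L1)  [2 reads]
#1 VA=0xA0600E13B05 (r,kernel):
  lvl0: tbl 0x23, slot 20 ⇒ 0x2B007 (P1/RW1/US1/PS0)
  lvl1: tbl 0x2B, slot 24 ⇒ 0x2F007 (P1/RW1/US1/PS0)
  lvl2: tbl 0x2F, slot 7 ⇒ 0x30007 (P1/RW1/US1/PS0)
  lvl3: tbl 0x30, slot 19 ⇒ 0x33007 (P1/RW1/US1/PS0)
  ⇒ phys 0x33B05  [4 reads]

Entries read for #0: 2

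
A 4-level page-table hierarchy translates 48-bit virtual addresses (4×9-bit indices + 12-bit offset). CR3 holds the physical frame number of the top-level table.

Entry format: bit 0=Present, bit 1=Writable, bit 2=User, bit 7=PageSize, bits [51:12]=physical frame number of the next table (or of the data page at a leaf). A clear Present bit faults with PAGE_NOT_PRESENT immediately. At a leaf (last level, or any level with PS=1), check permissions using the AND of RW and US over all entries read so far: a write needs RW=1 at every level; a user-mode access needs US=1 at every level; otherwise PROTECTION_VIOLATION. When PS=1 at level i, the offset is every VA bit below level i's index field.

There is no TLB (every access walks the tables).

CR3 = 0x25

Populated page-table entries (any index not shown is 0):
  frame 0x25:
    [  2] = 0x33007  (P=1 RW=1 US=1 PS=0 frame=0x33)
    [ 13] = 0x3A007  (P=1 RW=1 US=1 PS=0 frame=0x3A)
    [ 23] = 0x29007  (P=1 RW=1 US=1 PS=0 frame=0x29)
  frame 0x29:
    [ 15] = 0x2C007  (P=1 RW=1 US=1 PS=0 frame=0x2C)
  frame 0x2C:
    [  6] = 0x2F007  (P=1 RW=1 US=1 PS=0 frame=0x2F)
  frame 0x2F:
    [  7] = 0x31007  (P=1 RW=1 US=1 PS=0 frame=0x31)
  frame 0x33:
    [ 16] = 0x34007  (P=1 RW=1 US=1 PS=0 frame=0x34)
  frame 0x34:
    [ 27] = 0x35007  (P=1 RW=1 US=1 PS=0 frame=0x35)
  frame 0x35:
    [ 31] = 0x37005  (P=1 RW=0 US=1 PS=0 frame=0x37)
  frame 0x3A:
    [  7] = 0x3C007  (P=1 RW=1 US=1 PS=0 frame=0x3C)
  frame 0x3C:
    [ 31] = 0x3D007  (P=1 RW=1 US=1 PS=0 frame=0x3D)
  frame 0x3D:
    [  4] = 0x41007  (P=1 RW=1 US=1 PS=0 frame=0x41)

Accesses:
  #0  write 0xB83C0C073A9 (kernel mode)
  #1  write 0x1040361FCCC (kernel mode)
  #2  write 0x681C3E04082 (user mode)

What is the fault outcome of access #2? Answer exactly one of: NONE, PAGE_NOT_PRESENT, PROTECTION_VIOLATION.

Walk each access:
#0 VA=0xB83C0C073A9 (w,kernel):
  [0] read 0x25 idx=23: raw=0x29007 flags P=1 W=1 U=1 S=0
  [1] read 0x29 idx=15: raw=0x2C007 flags P=1 W=1 U=1 S=0
  [2] read 0x2C idx=6: raw=0x2F007 flags P=1 W=1 U=1 S=0
  [3] read 0x2F idx=7: raw=0x31007 flags P=1 W=1 U=1 S=0
  ⇒ phys 0x313A9  [4 reads]
#1 VA=0x1040361FCCC (w,kernel):
  [0] read 0x25 idx=2: raw=0x33007 flags P=1 W=1 U=1 S=0
  [1] read 0x33 idx=16: raw=0x34007 flags P=1 W=1 U=1 S=0
  [2] read 0x34 idx=27: raw=0x35007 flags P=1 W=1 U=1 S=0
  [3] read 0x35 idx=31: raw=0x37005 flags P=1 W=0 U=1 S=0
  → PROTECTION_VIOLATION  (4 entries read)
#2 VA=0x681C3E04082 (w,user):
  [0] read 0x25 idx=13: raw=0x3A007 flags P=1 W=1 U=1 S=0
  [1] read 0x3A idx=7: raw=0x3C007 flags P=1 W=1 U=1 S=0
  [2] read 0x3C idx=31: raw=0x3D007 flags P=1 W=1 U=1 S=0
  [3] read 0x3D idx=4: raw=0x41007 flags P=1 W=1 U=1 S=0
  ⇒ phys 0x41082  [4 reads]

Access #2 fault: NONE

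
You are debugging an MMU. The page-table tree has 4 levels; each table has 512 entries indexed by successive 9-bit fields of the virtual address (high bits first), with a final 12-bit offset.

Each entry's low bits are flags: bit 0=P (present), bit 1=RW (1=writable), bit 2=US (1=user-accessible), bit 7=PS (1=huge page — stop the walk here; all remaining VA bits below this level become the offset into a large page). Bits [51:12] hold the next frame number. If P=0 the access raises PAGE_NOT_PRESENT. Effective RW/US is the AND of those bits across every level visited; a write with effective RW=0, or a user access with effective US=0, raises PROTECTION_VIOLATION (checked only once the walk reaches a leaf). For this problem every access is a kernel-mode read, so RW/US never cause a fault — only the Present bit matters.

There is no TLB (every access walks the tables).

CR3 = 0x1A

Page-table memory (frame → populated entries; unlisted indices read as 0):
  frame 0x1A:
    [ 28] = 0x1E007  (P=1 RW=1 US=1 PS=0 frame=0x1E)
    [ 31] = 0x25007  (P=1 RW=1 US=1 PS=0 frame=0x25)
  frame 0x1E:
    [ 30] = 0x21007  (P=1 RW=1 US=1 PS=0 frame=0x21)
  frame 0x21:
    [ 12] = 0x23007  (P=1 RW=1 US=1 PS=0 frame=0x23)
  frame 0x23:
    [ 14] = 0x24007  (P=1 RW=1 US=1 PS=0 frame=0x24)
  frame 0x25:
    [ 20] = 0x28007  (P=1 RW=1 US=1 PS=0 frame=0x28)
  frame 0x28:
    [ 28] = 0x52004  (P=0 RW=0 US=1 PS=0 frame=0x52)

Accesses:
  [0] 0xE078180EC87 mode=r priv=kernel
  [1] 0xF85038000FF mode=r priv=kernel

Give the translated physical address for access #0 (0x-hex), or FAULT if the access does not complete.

Per-access translation:
#0 VA=0xE078180EC87 (r,kernel):
  L0 @0x1A[28] → 0x1E007  P=1,RW=1,US=1,PS=0
  L1 @0x1E[30] → 0x21007  P=1,RW=1,US=1,PS=0
  L2 @0x21[12] → 0x23007  P=1,RW=1,US=1,PS=0
  L3 @0x23[14] → 0x24007  P=1,RW=1,US=1,PS=0
  → PA=0x24C87  (4 entries read)
#1 VA=0xF85038000FF (r,kernel):
  L0 @0x1A[31] → 0x25007  P=1,RW=1,US=1,PS=0
  L1 @0x25[20] → 0x28007  P=1,RW=1,US=1,PS=0
  L2 @0x28[28] → 0x52004  P=0,RW=0,US=1,PS=0
  ✗ PAGE_NOT_PRESENT  [3 reads]

Access #0 PA: 0x24C87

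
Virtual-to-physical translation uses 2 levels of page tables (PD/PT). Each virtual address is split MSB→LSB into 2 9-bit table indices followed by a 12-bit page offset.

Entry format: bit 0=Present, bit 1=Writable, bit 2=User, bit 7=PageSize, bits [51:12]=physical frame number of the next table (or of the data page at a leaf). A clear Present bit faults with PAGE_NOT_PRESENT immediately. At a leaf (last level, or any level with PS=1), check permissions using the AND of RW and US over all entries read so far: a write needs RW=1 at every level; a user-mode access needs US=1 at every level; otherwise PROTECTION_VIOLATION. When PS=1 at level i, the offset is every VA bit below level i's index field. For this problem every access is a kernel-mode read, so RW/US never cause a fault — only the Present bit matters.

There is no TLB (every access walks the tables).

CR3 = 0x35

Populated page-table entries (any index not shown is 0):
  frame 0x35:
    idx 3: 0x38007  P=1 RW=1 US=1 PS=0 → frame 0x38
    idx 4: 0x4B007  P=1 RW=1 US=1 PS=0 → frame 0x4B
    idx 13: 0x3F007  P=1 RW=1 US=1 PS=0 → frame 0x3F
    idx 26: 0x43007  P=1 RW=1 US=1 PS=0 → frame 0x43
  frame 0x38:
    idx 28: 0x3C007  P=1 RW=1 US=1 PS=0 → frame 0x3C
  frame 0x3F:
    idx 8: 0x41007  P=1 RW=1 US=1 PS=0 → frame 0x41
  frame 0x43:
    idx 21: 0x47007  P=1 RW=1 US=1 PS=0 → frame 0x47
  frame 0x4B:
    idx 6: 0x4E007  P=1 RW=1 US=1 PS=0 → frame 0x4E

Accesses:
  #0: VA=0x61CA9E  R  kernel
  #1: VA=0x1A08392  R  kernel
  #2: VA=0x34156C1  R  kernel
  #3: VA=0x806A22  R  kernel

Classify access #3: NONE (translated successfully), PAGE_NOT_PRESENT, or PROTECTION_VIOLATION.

Walk each access:
#0 VA=0x61CA9E (r,kernel):
  L0: frame=0x35 idx=3 entry=0x38007 [P=1 RW=1 US=1 PS=0]
  L1: frame=0x38 idx=28 entry=0x3C007 [P=1 RW=1 US=1 PS=0]
  → PA=0x3CA9E  (2 entries read)
#1 VA=0x1A08392 (r,kernel):
  L0: frame=0x35 idx=13 entry=0x3F007 [P=1 RW=1 US=1 PS=0]
  L1: frame=0x3F idx=8 entry=0x41007 [P=1 RW=1 US=1 PS=0]
  → PA=0x41392  (2 entries read)
#2 VA=0x34156C1 (r,kernel):
  L0: frame=0x35 idx=26 entry=0x43007 [P=1 RW=1 US=1 PS=0]
  L1: frame=0x43 idx=21 entry=0x47007 [P=1 RW=1 US=1 PS=0]
  → PA=0x476C1  (2 entries read)
#3 VA=0x806A22 (r,kernel):
  L0: frame=0x35 idx=4 entry=0x4B007 [P=1 RW=1 US=1 PS=0]
  L1: frame=0x4B idx=6 entry=0x4E007 [P=1 RW=1 US=1 PS=0]
  → PA=0x4EA22  (2 entries read)

Access #3 fault: NONE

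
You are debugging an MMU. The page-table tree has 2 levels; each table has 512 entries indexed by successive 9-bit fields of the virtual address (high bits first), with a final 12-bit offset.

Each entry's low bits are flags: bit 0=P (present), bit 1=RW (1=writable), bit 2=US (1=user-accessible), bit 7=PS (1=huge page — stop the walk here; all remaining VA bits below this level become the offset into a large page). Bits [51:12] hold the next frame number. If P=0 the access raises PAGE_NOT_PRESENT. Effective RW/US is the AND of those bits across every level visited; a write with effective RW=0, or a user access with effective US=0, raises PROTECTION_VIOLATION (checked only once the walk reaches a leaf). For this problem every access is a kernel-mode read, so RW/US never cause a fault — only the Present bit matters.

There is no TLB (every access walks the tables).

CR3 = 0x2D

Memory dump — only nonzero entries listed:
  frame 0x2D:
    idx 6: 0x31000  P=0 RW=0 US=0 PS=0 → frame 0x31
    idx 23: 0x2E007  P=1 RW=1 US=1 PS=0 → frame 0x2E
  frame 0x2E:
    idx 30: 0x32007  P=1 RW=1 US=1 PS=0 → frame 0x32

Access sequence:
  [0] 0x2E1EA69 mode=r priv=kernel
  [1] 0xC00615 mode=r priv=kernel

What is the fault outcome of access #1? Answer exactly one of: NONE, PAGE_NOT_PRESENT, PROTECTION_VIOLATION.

Per-access translation:
#0 VA=0x2E1EA69 (r,kernel):
  L0 @0x2D[23] → 0x2E007  P=1,RW=1,US=1,PS=0
  L1 @0x2E[30] → 0x32007  P=1,RW=1,US=1,PS=0
  ⇒ phys 0x32A69  [2 reads]
#1 VA=0xC00615 (r,kernel):
  L0 @0x2D[6] → 0x31000  P=0,RW=0,US=0,PS=0
  ✗ PAGE_NOT_PRESENT  [1 reads]

Access #1 fault: PAGE_NOT_PRESENT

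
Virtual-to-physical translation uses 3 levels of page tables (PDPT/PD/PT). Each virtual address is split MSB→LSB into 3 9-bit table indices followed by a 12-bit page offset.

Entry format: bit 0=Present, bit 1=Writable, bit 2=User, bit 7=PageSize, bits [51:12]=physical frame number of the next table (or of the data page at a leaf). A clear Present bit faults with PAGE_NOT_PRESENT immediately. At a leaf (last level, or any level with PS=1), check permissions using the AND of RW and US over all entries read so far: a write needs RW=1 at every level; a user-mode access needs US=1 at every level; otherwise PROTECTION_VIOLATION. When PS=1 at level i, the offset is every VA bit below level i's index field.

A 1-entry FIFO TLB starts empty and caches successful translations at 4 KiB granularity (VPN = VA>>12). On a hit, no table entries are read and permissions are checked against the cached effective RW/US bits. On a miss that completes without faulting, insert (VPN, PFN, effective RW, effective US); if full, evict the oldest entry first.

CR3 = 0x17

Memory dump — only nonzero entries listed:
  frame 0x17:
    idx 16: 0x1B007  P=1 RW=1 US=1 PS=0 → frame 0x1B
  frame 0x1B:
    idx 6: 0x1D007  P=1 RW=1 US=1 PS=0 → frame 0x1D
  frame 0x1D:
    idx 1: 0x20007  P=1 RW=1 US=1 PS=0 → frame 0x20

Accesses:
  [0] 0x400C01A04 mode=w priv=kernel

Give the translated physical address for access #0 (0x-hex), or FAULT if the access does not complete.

Trace:
#0 VA=0x400C01A04 (w,kernel):
  L0: frame=0x17 idx=16 entry=0x1B007 [P=1 RW=1 US=1 PS=0]
  L1: frame=0x1B idx=6 entry=0x1D007 [P=1 RW=1 US=1 PS=0]
  L2: frame=0x1D idx=1 entry=0x20007 [P=1 RW=1 US=1 PS=0]
  ⇒ phys 0x20A04  [3 reads]

Access #0 PA: 0x20A04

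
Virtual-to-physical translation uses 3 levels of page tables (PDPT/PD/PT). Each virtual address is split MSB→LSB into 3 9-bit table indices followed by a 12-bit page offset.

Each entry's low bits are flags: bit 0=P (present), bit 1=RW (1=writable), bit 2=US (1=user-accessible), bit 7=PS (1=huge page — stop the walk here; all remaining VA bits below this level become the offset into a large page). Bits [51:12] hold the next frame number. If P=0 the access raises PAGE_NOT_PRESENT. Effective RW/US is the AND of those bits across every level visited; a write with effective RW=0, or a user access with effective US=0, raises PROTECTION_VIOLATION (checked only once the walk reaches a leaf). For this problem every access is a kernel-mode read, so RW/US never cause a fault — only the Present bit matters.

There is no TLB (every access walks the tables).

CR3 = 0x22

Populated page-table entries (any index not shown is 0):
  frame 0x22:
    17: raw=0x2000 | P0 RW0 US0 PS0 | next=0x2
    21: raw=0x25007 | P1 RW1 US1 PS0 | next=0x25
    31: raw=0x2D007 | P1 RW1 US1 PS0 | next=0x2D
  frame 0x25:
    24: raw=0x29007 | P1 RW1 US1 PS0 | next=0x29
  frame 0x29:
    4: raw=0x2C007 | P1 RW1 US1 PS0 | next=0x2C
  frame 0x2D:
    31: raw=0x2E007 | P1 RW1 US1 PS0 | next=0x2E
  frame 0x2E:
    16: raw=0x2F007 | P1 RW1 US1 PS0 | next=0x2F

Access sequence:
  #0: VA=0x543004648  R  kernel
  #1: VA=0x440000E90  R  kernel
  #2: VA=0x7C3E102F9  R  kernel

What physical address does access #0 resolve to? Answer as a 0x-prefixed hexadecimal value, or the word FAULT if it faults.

Walk each access:
#0 VA=0x543004648 (r,kernel):
  [0] read 0x22 idx=21: raw=0x25007 flags P=1 W=1 U=1 S=0
  [1] read 0x25 idx=24: raw=0x29007 flags P=1 W=1 U=1 S=0
  [2] read 0x29 idx=4: raw=0x2C007 flags P=1 W=1 U=1 S=0
  ⇒ phys 0x2C648  [3 reads]
#1 VA=0x440000E90 (r,kernel):
  [0] read 0x22 idx=17: raw=0x2000 flags P=0 W=0 U=0 S=0
  → PAGE_NOT_PRESENT  (1 entries read)
#2 VA=0x7C3E102F9 (r,kernel):
  [0] read 0x22 idx=31: raw=0x2D007 flags P=1 W=1 U=1 S=0
  [1] read 0x2D idx=31: raw=0x2E007 flags P=1 W=1 U=1 S=0
  [2] read 0x2E idx=16: raw=0x2F007 flags P=1 W=1 U=1 S=0
  ⇒ phys 0x2F2F9  [3 reads]

Access #0 PA: 0x2C648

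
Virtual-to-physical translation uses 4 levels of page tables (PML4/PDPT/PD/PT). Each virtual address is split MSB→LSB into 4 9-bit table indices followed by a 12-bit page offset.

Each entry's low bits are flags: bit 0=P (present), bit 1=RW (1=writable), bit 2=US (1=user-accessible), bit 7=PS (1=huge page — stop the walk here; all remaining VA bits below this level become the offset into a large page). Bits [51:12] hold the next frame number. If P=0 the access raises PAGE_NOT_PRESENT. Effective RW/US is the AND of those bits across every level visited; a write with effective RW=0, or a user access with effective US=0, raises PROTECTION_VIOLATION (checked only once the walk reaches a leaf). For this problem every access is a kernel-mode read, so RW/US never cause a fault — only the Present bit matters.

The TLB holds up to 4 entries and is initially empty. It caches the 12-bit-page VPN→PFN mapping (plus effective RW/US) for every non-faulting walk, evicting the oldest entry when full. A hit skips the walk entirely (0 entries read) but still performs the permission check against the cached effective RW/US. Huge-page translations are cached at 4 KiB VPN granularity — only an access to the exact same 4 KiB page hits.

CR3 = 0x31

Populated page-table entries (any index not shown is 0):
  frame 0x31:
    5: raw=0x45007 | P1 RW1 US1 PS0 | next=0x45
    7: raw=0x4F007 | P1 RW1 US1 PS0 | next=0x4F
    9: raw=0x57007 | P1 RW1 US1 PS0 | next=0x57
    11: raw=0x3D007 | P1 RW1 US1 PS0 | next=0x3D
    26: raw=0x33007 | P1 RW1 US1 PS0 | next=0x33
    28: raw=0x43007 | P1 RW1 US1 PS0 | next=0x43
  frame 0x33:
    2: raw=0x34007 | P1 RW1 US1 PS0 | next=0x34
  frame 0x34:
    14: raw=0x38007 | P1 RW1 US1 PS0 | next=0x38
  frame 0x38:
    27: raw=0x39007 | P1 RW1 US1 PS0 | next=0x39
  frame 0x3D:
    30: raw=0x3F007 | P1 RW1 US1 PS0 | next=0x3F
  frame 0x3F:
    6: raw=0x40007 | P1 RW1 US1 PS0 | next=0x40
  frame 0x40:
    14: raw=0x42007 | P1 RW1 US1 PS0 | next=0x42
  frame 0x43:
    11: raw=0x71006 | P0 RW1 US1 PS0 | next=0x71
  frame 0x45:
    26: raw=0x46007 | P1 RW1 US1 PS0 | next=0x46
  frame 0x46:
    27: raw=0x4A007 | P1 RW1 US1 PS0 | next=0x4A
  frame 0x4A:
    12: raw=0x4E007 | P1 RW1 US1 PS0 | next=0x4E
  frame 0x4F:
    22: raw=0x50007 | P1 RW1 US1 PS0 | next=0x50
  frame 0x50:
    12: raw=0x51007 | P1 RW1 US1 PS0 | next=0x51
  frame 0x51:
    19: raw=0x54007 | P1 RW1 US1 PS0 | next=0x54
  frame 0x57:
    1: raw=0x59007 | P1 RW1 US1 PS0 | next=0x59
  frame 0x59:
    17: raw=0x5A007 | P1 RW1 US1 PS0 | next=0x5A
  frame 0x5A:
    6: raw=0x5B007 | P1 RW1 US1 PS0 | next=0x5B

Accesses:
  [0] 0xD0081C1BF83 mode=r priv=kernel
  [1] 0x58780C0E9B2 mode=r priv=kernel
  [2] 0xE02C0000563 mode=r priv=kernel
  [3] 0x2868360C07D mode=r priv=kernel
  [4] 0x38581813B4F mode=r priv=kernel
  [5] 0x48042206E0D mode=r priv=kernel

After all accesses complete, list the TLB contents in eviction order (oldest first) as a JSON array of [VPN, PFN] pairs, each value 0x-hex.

Trace:
#0 VA=0xD0081C1BF83 (r,kernel):
  L0 @0x31[26] → 0x33007  P=1,RW=1,US=1,PS=0
  L1 @0x33[2] → 0x34007  P=1,RW=1,US=1,PS=0
  L2 @0x34[14] → 0x38007  P=1,RW=1,US=1,PS=0
  L3 @0x38[27] → 0x39007  P=1,RW=1,US=1,PS=0
  ✓ 0x39F83  — 4 lookups
#1 VA=0x58780C0E9B2 (r,kernel):
  L0 @0x31[11] → 0x3D007  P=1,RW=1,US=1,PS=0
  L1 @0x3D[30] → 0x3F007  P=1,RW=1,US=1,PS=0
  L2 @0x3F[6] → 0x40007  P=1,RW=1,US=1,PS=0
  L3 @0x40[14] → 0x42007  P=1,RW=1,US=1,PS=0
  ✓ 0x429B2  — 4 lookups
#2 VA=0xE02C0000563 (r,kernel):
  L0 @0x31[28] → 0x43007  P=1,RW=1,US=1,PS=0
  L1 @0x43[11] → 0x71006  P=0,RW=1,US=1,PS=0
  ⇒ fault: PAGE_NOT_PRESENT  — 2 lookups
#3 VA=0x2868360C07D (r,kernel):
  L0 @0x31[5] → 0x45007  P=1,RW=1,US=1,PS=0
  L1 @0x45[26] → 0x46007  P=1,RW=1,US=1,PS=0
  L2 @0x46[27] → 0x4A007  P=1,RW=1,US=1,PS=0
  L3 @0x4A[12] → 0x4E007  P=1,RW=1,US=1,PS=0
  ✓ 0x4E07D  — 4 lookups
#4 VA=0x38581813B4F (r,kernel):
  L0 @0x31[7] → 0x4F007  P=1,RW=1,US=1,PS=0
  L1 @0x4F[22] → 0x50007  P=1,RW=1,US=1,PS=0
  L2 @0x50[12] → 0x51007  P=1,RW=1,US=1,PS=0
  L3 @0x51[19] → 0x54007  P=1,RW=1,US=1,PS=0
  ✓ 0x54B4F  — 4 lookups
#5 VA=0x48042206E0D (r,kernel):
  L0 @0x31[9] → 0x57007  P=1,RW=1,US=1,PS=0
  L1 @0x57[1] → 0x59007  P=1,RW=1,US=1,PS=0
  L2 @0x59[17] → 0x5A007  P=1,RW=1,US=1,PS=0
  L3 @0x5A[6] → 0x5B007  P=1,RW=1,US=1,PS=0
  ✓ 0x5BE0D  — 4 lookups

TLB: [["0x58780C0E", "0x42"], ["0x2868360C", "0x4E"], ["0x38581813", "0x54"], ["0x48042206", "0x5B"]]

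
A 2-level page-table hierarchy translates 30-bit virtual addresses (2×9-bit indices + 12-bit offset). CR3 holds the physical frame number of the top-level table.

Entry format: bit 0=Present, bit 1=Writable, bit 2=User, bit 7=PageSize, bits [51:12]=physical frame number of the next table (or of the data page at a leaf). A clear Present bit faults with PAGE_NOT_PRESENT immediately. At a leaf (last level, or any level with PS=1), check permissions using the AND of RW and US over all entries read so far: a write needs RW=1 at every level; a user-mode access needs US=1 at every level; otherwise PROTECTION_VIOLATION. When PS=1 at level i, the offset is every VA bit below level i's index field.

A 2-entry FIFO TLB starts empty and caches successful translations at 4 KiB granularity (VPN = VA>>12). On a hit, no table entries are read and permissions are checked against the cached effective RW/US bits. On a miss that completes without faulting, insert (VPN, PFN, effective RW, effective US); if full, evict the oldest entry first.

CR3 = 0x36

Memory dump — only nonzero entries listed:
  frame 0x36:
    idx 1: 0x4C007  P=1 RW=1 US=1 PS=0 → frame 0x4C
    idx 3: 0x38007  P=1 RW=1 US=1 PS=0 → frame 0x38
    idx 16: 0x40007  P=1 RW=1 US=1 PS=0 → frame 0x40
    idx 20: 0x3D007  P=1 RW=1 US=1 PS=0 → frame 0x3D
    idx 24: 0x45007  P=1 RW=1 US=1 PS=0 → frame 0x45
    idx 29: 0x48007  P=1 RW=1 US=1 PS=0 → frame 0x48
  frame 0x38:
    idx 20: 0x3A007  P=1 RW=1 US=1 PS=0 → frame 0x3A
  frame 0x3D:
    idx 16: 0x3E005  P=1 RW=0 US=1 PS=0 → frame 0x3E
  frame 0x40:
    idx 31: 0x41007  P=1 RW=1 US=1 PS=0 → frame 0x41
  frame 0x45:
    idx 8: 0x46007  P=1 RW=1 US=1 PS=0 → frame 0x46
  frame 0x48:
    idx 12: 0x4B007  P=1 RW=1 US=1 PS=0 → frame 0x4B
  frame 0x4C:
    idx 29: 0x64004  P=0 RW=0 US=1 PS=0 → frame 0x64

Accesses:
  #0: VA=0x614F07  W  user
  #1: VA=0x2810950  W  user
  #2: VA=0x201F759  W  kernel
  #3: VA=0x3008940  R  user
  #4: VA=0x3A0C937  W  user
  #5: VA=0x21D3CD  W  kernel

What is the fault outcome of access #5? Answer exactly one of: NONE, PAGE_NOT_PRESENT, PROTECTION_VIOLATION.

Walk each access:
#0 VA=0x614F07 (w,user):
  L0 @0x36[3] → 0x38007  P=1,RW=1,US=1,PS=0
  L1 @0x38[20] → 0x3A007  P=1,RW=1,US=1,PS=0
  ⇒ phys 0x3AF07  [2 reads]
#1 VA=0x2810950 (w,user):
  L0 @0x36[20] → 0x3D007  P=1,RW=1,US=1,PS=0
  L1 @0x3D[16] → 0x3E005  P=1,RW=0,US=1,PS=0
  ⇒ fault: PROTECTION_VIOLATION  — 2 lookups
#2 VA=0x201F759 (w,kernel):
  L0 @0x36[16] → 0x40007  P=1,RW=1,US=1,PS=0
  L1 @0x40[31] → 0x41007  P=1,RW=1,US=1,PS=0
  ⇒ phys 0x41759  [2 reads]
#3 VA=0x3008940 (r,user):
  L0 @0x36[24] → 0x45007  P=1,RW=1,US=1,PS=0
  L1 @0x45[8] → 0x46007  P=1,RW=1,US=1,PS=0
  ⇒ phys 0x46940  [2 reads]
#4 VA=0x3A0C937 (w,user):
  L0 @0x36[29] → 0x48007  P=1,RW=1,US=1,PS=0
  L1 @0x48[12] → 0x4B007  P=1,RW=1,US=1,PS=0
  ⇒ phys 0x4B937  [2 reads]
#5 VA=0x21D3CD (w,kernel):
  L0 @0x36[1] → 0x4C007  P=1,RW=1,US=1,PS=0
  L1 @0x4C[29] → 0x64004  P=0,RW=0,US=1,PS=0
  ⇒ fault: PAGE_NOT_PRESENT  — 2 lookups

Access #5 fault: PAGE_NOT_PRESENT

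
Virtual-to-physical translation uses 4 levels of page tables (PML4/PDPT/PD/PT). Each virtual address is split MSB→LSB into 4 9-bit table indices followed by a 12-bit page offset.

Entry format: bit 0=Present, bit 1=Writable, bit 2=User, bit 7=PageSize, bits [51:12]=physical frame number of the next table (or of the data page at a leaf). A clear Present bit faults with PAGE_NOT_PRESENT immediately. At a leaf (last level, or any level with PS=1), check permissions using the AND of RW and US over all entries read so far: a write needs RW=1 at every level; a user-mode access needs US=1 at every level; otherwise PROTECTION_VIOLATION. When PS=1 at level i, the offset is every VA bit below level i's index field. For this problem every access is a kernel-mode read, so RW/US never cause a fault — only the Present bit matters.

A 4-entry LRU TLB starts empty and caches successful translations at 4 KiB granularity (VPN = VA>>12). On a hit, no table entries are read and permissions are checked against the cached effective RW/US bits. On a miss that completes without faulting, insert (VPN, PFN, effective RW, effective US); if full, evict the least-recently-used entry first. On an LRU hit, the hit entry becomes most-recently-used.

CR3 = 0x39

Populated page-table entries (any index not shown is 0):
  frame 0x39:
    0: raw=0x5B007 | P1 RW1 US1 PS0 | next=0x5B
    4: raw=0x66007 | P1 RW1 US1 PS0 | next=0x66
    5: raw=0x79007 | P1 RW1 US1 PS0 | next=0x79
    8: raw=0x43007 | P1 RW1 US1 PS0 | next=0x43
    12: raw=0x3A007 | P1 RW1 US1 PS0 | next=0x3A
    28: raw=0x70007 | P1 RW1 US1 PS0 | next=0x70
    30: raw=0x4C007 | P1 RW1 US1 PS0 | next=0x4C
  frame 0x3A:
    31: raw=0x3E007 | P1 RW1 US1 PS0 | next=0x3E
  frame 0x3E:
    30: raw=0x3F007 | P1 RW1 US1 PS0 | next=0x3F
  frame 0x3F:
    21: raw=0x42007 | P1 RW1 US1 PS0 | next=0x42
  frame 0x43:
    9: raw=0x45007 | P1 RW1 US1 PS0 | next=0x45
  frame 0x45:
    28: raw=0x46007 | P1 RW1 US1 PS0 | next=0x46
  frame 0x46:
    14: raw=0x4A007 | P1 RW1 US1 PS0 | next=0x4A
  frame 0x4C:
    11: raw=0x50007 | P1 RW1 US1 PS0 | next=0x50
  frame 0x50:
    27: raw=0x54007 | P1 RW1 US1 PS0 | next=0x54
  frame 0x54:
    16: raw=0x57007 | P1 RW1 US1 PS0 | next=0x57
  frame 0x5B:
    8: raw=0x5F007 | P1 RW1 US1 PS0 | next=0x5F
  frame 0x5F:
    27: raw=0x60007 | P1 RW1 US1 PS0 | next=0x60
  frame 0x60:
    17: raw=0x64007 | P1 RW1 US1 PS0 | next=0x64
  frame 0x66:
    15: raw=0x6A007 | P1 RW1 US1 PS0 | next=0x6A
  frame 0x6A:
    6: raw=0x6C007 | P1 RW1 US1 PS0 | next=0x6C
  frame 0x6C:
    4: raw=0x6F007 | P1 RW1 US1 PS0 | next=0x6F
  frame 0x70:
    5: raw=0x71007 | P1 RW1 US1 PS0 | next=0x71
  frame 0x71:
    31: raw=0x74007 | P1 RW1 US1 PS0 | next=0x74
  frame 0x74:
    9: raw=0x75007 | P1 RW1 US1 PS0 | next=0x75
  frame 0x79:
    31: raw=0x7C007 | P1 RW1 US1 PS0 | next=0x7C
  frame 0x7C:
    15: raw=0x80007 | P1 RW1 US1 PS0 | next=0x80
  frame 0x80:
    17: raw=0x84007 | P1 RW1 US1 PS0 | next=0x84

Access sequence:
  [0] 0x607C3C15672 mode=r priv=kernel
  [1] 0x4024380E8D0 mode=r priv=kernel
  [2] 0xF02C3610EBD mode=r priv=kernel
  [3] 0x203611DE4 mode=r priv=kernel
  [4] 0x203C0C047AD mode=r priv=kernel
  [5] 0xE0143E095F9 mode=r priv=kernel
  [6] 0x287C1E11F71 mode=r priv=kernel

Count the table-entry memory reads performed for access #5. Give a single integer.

Per-access translation:
#0 VA=0x607C3C15672 (r,kernel):
  lvl0: tbl 0x39, slot 12 ⇒ 0x3A007 (P1/RW1/US1/PS0)
  lvl1: tbl 0x3A, slot 31 ⇒ 0x3E007 (P1/RW1/US1/PS0)
  lvl2: tbl 0x3E, slot 30 ⇒ 0x3F007 (P1/RW1/US1/PS0)
  lvl3: tbl 0x3F, slot 21 ⇒ 0x42007 (P1/RW1/US1/PS0)
  → PA=0x42672  (4 entries read)
#1 VA=0x4024380E8D0 (r,kernel):
  lvl0: tbl 0x39, slot 8 ⇒ 0x43007 (P1/RW1/US1/PS0)
  lvl1: tbl 0x43, slot 9 ⇒ 0x45007 (P1/RW1/US1/PS0)
  lvl2: tbl 0x45, slot 28 ⇒ 0x46007 (P1/RW1/US1/PS0)
  lvl3: tbl 0x46, slot 14 ⇒ 0x4A007 (P1/RW1/US1/PS0)
  → PA=0x4A8D0  (4 entries read)
#2 VA=0xF02C3610EBD (r,kernel):
  lvl0: tbl 0x39, slot 30 ⇒ 0x4C007 (P1/RW1/US1/PS0)
  lvl1: tbl 0x4C, slot 11 ⇒ 0x50007 (P1/RW1/US1/PS0)
  lvl2: tbl 0x50, slot 27 ⇒ 0x54007 (P1/RW1/US1/PS0)
  lvl3: tbl 0x54, slot 16 ⇒ 0x57007 (P1/RW1/US1/PS0)
  → PA=0x57EBD  (4 entries read)
#3 VA=0x203611DE4 (r,kernel):
  lvl0: tbl 0x39, slot 0 ⇒ 0x5B007 (P1/RW1/US1/PS0)
  lvl1: tbl 0x5B, slot 8 ⇒ 0x5F007 (P1/RW1/US1/PS0)
  lvl2: tbl 0x5F, slot 27 ⇒ 0x60007 (P1/RW1/US1/PS0)
  lvl3: tbl 0x60, slot 17 ⇒ 0x64007 (P1/RW1/US1/PS0)
  → PA=0x64DE4  (4 entries read)
#4 VA=0x203C0C047AD (r,kernel):
  lvl0: tbl 0x39, slot 4 ⇒ 0x66007 (P1/RW1/US1/PS0)
  lvl1: tbl 0x66, slot 15 ⇒ 0x6A007 (P1/RW1/US1/PS0)
  lvl2: tbl 0x6A, slot 6 ⇒ 0x6C007 (P1/RW1/US1/PS0)
  lvl3: tbl 0x6C, slot 4 ⇒ 0x6F007 (P1/RW1/US1/PS0)
  → PA=0x6F7AD  (4 entries read)
#5 VA=0xE0143E095F9 (r,kernel):
  lvl0: tbl 0x39, slot 28 ⇒ 0x70007 (P1/RW1/US1/PS0)
  lvl1: tbl 0x70, slot 5 ⇒ 0x71007 (P1/RW1/US1/PS0)
  lvl2: tbl 0x71, slot 31 ⇒ 0x74007 (P1/RW1/US1/PS0)
  lvl3: tbl 0x74, slot 9 ⇒ 0x75007 (P1/RW1/US1/PS0)
  → PA=0x755F9  (4 entries read)
#6 VA=0x287C1E11F71 (r,kernel):
  lvl0: tbl 0x39, slot 5 ⇒ 0x79007 (P1/RW1/US1/PS0)
  lvl1: tbl 0x79, slot 31 ⇒ 0x7C007 (P1/RW1/US1/PS0)
  lvl2: tbl 0x7C, slot 15 ⇒ 0x80007 (P1/RW1/US1/PS0)
  lvl3: tbl 0x80, slot 17 ⇒ 0x84007 (P1/RW1/US1/PS0)
  → PA=0x84F71  (4 entries read)

Entries read for #5: 4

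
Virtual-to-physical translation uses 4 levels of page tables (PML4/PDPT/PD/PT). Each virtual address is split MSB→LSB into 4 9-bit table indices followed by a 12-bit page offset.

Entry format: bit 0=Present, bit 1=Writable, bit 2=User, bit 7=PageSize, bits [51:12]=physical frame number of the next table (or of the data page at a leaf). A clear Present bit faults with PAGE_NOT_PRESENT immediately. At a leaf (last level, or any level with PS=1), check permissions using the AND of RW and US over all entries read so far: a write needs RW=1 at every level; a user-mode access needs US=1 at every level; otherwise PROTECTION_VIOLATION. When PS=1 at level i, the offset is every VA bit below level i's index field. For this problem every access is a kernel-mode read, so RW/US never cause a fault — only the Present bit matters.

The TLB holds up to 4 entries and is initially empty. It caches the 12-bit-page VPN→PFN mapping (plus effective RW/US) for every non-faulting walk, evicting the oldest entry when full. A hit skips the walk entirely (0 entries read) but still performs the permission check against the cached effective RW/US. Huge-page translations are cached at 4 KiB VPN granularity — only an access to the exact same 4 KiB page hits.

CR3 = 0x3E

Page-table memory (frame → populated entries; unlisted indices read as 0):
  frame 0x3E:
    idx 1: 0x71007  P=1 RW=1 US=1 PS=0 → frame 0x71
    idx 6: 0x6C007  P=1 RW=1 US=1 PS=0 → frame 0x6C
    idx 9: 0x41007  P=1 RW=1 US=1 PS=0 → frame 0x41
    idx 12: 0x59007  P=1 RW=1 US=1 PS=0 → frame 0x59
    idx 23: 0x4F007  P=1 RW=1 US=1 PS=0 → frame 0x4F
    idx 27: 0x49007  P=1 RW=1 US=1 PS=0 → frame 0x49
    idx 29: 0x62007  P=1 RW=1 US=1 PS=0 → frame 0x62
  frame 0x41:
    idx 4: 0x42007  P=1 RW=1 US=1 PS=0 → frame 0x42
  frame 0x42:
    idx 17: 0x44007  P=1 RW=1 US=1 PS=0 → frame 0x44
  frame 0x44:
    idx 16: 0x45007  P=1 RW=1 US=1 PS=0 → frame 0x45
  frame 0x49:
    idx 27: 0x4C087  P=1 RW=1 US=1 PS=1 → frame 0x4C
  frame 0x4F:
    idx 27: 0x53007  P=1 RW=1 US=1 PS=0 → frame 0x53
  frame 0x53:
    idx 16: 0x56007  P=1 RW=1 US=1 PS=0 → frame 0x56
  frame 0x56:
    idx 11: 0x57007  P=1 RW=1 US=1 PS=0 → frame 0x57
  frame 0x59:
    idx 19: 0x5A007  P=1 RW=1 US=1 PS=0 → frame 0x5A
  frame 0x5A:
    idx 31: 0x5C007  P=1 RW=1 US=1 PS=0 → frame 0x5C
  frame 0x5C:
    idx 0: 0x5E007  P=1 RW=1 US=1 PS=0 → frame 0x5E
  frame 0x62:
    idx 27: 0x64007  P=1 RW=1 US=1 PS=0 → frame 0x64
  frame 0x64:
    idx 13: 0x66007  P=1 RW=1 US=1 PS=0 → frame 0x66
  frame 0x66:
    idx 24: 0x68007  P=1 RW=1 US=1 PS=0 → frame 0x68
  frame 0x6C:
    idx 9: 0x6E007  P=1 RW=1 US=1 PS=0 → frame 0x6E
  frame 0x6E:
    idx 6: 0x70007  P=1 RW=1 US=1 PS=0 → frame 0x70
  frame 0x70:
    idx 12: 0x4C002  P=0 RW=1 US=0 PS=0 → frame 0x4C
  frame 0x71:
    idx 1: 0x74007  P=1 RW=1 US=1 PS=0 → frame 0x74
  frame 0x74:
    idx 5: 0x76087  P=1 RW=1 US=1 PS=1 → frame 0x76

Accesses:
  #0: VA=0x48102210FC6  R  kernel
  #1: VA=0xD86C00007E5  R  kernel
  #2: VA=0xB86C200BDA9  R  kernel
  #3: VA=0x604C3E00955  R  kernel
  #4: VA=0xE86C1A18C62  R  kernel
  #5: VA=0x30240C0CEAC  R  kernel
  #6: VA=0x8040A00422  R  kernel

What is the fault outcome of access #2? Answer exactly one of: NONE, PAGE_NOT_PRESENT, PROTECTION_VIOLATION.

Walk each access:
#0 VA=0x48102210FC6 (r,kernel):
  [0] read 0x3E idx=9: raw=0x41007 flags P=1 W=1 U=1 S=0
  [1] read 0x41 idx=4: raw=0x42007 flags P=1 W=1 U=1 S=0
  [2] read 0x42 idx=17: raw=0x44007 flags P=1 W=1 U=1 S=0
  [3] read 0x44 idx=16: raw=0x45007 flags P=1 W=1 U=1 S=0
  → PA=0x45FC6  (4 entries read)
#1 VA=0xD86C00007E5 (r,kernel):
  [0] read 0x3E idx=27: raw=0x49007 flags P=1 W=1 U=1 S=0
  [1] read 0x49 idx=27: raw=0x4C087 flags P=1 W=1 U=1 S=1
  → PA=0x4C7E5 (huge @L1)  (2 entries read)
#2 VA=0xB86C200BDA9 (r,kernel):
  [0] read 0x3E idx=23: raw=0x4F007 flags P=1 W=1 U=1 S=0
  [1] read 0x4F idx=27: raw=0x53007 flags P=1 W=1 U=1 S=0
  [2] read 0x53 idx=16: raw=0x56007 flags P=1 W=1 U=1 S=0
  [3] read 0x56 idx=11: raw=0x57007 flags P=1 W=1 U=1 S=0
  → PA=0x57DA9  (4 entries read)
#3 VA=0x604C3E00955 (r,kernel):
  [0] read 0x3E idx=12: raw=0x59007 flags P=1 W=1 U=1 S=0
  [1] read 0x59 idx=19: raw=0x5A007 flags P=1 W=1 U=1 S=0
  [2] read 0x5A idx=31: raw=0x5C007 flags P=1 W=1 U=1 S=0
  [3] read 0x5C idx=0: raw=0x5E007 flags P=1 W=1 U=1 S=0
  → PA=0x5E955  (4 entries read)
#4 VA=0xE86C1A18C62 (r,kernel):
  [0] read 0x3E idx=29: raw=0x62007 flags P=1 W=1 U=1 S=0
  [1] read 0x62 idx=27: raw=0x64007 flags P=1 W=1 U=1 S=0
  [2] read 0x64 idx=13: raw=0x66007 flags P=1 W=1 U=1 S=0
  [3] read 0x66 idx=24: raw=0x68007 flags P=1 W=1 U=1 S=0
  → PA=0x68C62  (4 entries read)
#5 VA=0x30240C0CEAC (r,kernel):
  [0] read 0x3E idx=6: raw=0x6C007 flags P=1 W=1 U=1 S=0
  [1] read 0x6C idx=9: raw=0x6E007 flags P=1 W=1 U=1 S=0
  [2] read 0x6E idx=6: raw=0x70007 flags P=1 W=1 U=1 S=0
  [3] read 0x70 idx=12: raw=0x4C002 flags P=0 W=1 U=0 S=0
  → PAGE_NOT_PRESENT  (4 entries read)
#6 VA=0x8040A00422 (r,kernel):
  [0] read 0x3E idx=1: raw=0x71007 flags P=1 W=1 U=1 S=0
  [1] read 0x71 idx=1: raw=0x74007 flags P=1 W=1 U=1 S=0
  [2] read 0x74 idx=5: raw=0x76087 flags P=1 W=1 U=1 S=1
  → PA=0x76422 (huge @L2)  (3 entries read)

Access #2 fault: NONE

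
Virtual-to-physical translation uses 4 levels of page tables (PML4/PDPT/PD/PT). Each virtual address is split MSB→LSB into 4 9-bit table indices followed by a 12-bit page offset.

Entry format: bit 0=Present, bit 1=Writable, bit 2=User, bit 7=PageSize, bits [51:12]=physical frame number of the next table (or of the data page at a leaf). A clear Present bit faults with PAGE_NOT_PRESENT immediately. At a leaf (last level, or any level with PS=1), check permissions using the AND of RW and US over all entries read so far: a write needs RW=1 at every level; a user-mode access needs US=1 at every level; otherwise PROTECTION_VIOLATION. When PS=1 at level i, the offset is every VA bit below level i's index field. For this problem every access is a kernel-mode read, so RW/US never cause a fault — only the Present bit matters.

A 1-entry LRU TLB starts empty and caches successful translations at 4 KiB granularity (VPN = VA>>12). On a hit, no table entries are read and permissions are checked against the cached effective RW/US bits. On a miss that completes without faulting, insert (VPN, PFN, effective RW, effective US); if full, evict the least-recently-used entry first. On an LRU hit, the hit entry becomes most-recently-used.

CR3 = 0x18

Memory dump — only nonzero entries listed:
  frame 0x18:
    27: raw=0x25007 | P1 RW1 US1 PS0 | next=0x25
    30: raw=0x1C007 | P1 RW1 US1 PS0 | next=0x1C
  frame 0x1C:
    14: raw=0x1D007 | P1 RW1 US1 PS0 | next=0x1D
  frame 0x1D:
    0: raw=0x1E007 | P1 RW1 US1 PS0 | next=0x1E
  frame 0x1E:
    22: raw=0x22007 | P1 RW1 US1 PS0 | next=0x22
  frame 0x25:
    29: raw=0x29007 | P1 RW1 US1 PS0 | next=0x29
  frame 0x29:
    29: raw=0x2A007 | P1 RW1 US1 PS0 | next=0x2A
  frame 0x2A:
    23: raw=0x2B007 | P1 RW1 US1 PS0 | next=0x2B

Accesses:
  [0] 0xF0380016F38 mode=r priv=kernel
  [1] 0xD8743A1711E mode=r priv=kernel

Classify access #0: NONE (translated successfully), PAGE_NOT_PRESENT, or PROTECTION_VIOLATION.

Walk each access:
#0 VA=0xF0380016F38 (r,kernel):
  L0 @0x18[30] → 0x1C007  P=1,RW=1,US=1,PS=0
  L1 @0x1C[14] → 0x1D007  P=1,RW=1,US=1,PS=0
  L2 @0x1D[0] → 0x1E007  P=1,RW=1,US=1,PS=0
  L3 @0x1E[22] → 0x22007  P=1,RW=1,US=1,PS=0
  ⇒ phys 0x22F38  [4 reads]
#1 VA=0xD8743A1711E (r,kernel):
  L0 @0x18[27] → 0x25007  P=1,RW=1,US=1,PS=0
  L1 @0x25[29] → 0x29007  P=1,RW=1,US=1,PS=0
  L2 @0x29[29] → 0x2A007  P=1,RW=1,US=1,PS=0
  L3 @0x2A[23] → 0x2B007  P=1,RW=1,US=1,PS=0
  ⇒ phys 0x2B11E  [4 reads]

Access #0 fault: NONE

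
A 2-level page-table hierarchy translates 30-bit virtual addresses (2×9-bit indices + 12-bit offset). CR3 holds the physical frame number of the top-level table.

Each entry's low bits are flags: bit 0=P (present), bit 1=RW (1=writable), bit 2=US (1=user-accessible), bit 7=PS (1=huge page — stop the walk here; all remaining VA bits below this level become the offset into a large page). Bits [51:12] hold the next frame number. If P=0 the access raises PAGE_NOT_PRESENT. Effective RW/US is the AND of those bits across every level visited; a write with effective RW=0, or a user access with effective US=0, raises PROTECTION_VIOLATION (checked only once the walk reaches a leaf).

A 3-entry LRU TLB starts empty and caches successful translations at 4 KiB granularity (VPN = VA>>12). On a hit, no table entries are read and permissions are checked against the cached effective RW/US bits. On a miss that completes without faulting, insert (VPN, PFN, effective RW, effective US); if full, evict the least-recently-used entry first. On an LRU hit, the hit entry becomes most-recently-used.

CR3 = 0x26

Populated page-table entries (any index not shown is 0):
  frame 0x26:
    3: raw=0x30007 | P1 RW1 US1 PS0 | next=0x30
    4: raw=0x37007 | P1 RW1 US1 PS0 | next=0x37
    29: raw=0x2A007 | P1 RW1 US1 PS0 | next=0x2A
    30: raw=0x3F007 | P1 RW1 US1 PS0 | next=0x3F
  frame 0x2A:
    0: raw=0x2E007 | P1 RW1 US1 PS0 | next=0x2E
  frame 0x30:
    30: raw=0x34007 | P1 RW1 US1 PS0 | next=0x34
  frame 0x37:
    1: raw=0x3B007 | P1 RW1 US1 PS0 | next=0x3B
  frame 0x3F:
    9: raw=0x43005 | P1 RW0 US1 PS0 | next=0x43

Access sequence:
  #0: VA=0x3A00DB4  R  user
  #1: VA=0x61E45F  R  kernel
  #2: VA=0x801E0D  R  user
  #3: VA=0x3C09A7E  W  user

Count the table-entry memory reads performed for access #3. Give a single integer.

Trace:
#0 VA=0x3A00DB4 (r,user):
  lvl0: tbl 0x26, slot 29 ⇒ 0x2A007 (P1/RW1/US1/PS0)
  lvl1: tbl 0x2A, slot 0 ⇒ 0x2E007 (P1/RW1/US1/PS0)
  → PA=0x2EDB4  (2 entries read)
#1 VA=0x61E45F (r,kernel):
  lvl0: tbl 0x26, slot 3 ⇒ 0x30007 (P1/RW1/US1/PS0)
  lvl1: tbl 0x30, slot 30 ⇒ 0x34007 (P1/RW1/US1/PS0)
  → PA=0x3445F  (2 entries read)
#2 VA=0x801E0D (r,user):
  lvl0: tbl 0x26, slot 4 ⇒ 0x37007 (P1/RW1/US1/PS0)
  lvl1: tbl 0x37, slot 1 ⇒ 0x3B007 (P1/RW1/US1/PS0)
  → PA=0x3BE0D  (2 entries read)
#3 VA=0x3C09A7E (w,user):
  lvl0: tbl 0x26, slot 30 ⇒ 0x3F007 (P1/RW1/US1/PS0)
  lvl1: tbl 0x3F, slot 9 ⇒ 0x43005 (P1/RW0/US1/PS0)
  ⇒ fault: PROTECTION_VIOLATION  — 2 lookups

Entries read for #3: 2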